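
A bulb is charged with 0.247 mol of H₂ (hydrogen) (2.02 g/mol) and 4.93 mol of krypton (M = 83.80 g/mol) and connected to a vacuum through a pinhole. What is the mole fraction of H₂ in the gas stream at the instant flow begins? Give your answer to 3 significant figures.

0.244

Effusion rate of each component ∝ n_i/√M_i (partial pressure × 1/√M).
So x_H₂ in the escaping gas = (n_H₂/√M_H₂) / Σ(n_i/√M_i)
= (0.247/√2.02) / (0.247/√2.02 + 4.93/√83.80) = 0.1738/(0.1738 + 0.5385) = 0.244.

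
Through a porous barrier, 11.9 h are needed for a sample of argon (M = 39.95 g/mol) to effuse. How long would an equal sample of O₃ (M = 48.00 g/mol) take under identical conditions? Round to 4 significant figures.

By Graham's law, t_O₃/t_Ar = √(M_O₃/M_Ar) = √(48.00/39.95) = √1.202 = 1.096.
So the time for O₃ is 11.9 × 1.096 = 13.04 h.

13.04 h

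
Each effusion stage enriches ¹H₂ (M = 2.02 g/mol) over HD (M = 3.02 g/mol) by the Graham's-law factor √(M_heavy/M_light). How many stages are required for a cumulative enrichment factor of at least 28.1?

17

Per stage α = (3.02/2.02)^(1/2) = 1.49505^0.5, giving ln α = 0.2011.
Need α^N ≥ 28.1 ⇒ N ≥ ln(28.1) / ln α = 3.336 / 0.2011 = 16.59.
Rounding up, N = 17 stages.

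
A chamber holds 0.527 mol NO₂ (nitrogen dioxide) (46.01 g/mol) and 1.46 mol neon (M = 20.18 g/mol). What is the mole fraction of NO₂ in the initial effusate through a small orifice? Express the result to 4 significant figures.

0.1929

Each component's effusion rate ∝ (its partial pressure)·(1/√M) ∝ n_i/√M_i.
So x_NO₂ in the escaping gas = (n_NO₂/√M_NO₂) / Σ(n_i/√M_i)
= (0.527/√46.01) / (0.527/√46.01 + 1.46/√20.18) = 0.07769/(0.07769 + 0.3250) = 0.1929.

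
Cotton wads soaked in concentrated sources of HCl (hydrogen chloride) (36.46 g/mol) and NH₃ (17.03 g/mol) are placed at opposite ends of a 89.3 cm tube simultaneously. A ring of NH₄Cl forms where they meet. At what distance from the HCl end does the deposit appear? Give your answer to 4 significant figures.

The fronts meet when d_HCl + d_NH₃ = L with d_HCl/d_NH₃ = √(M_NH₃/M_HCl) (Graham's law). Here √(M_NH₃/M_HCl) = √(17.03/36.46) = 0.6834.
With d_HCl + d_NH₃ = 89.3 cm, d_NH₃ = 89.3/(1 + 0.6834) = 53.05 cm.
d_HCl = 89.3 − 53.05 = 36.25 cm.

36.25 cm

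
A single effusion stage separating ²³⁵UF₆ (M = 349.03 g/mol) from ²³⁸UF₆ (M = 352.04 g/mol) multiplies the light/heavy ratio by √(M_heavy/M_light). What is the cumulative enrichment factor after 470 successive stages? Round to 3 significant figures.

After 470 stages the ratio has grown by (√(352.04/349.03))^470 = (352.04/349.03)^(470/2).
= 1.00862^235 = 7.52.

7.52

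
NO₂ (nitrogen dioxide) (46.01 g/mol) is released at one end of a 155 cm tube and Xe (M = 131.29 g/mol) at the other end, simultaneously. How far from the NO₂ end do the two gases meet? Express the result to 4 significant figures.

97.36 cm

Distances travelled in equal time are proportional to diffusion rates, so d_NO₂/d_Xe = √(M_Xe/M_NO₂) = √(131.29/46.01) = 1.689.
With d_NO₂ + d_Xe = 155 cm, d_Xe = 155/(1 + 1.689) = 57.64 cm.
d_NO₂ = 155 − 57.64 = 97.36 cm.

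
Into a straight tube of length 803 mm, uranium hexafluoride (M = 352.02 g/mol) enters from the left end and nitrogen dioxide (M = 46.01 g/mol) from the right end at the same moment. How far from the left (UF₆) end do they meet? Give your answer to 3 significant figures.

213 mm

Graham's law gives d_UF₆/d_NO₂ = rate_UF₆/rate_NO₂ = √(M_NO₂/M_UF₆) = √(46.01/352.02) = 0.3615.
With d_UF₆ + d_NO₂ = 803 mm, d_NO₂ = 803/(1 + 0.3615) = 589.8 mm.
d_UF₆ = 803 − 589.8 = 213 mm.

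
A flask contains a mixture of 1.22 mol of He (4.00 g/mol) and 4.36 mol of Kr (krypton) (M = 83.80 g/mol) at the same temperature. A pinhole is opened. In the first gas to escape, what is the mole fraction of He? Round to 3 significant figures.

0.562

Rate_i ∝ x_i/√M_i (Graham's law weighted by mole fraction), so the effusate composition follows n_i/√M_i.
Mole fraction of He in the effusate = (n_He/√M_He) / (n_He/√M_He + n_Kr/√M_Kr)
= (1.22/√4.00) / (1.22/√4.00 + 4.36/√83.80) = 0.6100/(0.6100 + 0.4763) = 0.562.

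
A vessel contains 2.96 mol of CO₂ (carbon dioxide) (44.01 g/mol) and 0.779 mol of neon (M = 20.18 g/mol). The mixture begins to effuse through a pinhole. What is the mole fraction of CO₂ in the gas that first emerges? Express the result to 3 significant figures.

0.720

The effusion rate of species i is ∝ p_i/√M_i ∝ n_i/√M_i.
Mole fraction of CO₂ in the effusate = (n_CO₂/√M_CO₂) / (n_CO₂/√M_CO₂ + n_Ne/√M_Ne)
= (2.96/√44.01) / (2.96/√44.01 + 0.779/√20.18) = 0.4462/(0.4462 + 0.1734) = 0.720.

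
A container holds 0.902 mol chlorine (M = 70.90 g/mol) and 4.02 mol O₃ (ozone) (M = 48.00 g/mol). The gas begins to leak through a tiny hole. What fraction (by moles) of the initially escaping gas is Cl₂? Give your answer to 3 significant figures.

Each component's effusion rate ∝ (its partial pressure)·(1/√M) ∝ n_i/√M_i.
x_Cl₂(eff) = (n_Cl₂/√M_Cl₂) / (n_Cl₂/√M_Cl₂ + n_O₃/√M_O₃)
= (0.902/√70.90) / (0.902/√70.90 + 4.02/√48.00) = 0.1071/(0.1071 + 0.5802) = 0.156.

0.156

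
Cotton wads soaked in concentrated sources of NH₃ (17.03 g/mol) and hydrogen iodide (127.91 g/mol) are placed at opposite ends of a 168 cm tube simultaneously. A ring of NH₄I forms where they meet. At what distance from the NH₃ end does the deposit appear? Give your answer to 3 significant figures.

The fronts meet when d_NH₃ + d_HI = L with d_NH₃/d_HI = √(M_HI/M_NH₃) (Graham's law). Here √(M_HI/M_NH₃) = √(127.91/17.03) = 2.741.
With d_NH₃ + d_HI = 168 cm, d_HI = 168/(1 + 2.741) = 44.91 cm.
d_NH₃ = 168 − 44.91 = 123 cm.

123 cm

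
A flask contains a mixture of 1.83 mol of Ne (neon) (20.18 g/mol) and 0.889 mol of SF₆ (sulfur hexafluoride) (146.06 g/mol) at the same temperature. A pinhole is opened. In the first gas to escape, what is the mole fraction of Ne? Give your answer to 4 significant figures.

0.8470

Rate_i ∝ x_i/√M_i (Graham's law weighted by mole fraction), so the effusate composition follows n_i/√M_i.
So x_Ne in the escaping gas = (n_Ne/√M_Ne) / Σ(n_i/√M_i)
= (1.83/√20.18) / (1.83/√20.18 + 0.889/√146.06) = 0.4074/(0.4074 + 0.07356) = 0.8470.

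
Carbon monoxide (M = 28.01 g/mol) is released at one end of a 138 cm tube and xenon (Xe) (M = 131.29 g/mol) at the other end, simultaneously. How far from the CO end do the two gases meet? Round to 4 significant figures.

Distances travelled in equal time are proportional to diffusion rates, so d_CO/d_Xe = √(M_Xe/M_CO) = √(131.29/28.01) = 2.165.
With d_CO + d_Xe = 138 cm, d_Xe = 138/(1 + 2.165) = 43.60 cm.
d_CO = 138 − 43.60 = 94.40 cm.

94.40 cm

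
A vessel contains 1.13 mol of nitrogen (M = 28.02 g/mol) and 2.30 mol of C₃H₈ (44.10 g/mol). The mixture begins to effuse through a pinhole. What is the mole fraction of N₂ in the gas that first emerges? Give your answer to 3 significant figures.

0.381

Effusion rate of each component ∝ n_i/√M_i (partial pressure × 1/√M).
Mole fraction of N₂ in the effusate = (n_N₂/√M_N₂) / (n_N₂/√M_N₂ + n_C₃H₈/√M_C₃H₈)
= (1.13/√28.02) / (1.13/√28.02 + 2.30/√44.10) = 0.2135/(0.2135 + 0.3463) = 0.381.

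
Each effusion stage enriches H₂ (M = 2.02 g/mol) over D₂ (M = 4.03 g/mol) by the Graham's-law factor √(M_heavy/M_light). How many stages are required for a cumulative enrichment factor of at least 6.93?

6

Single-stage factor α = √(4.03/2.02), so ln α = ½ ln(1.99505) = 0.3453.
Need α^N ≥ 6.93 ⇒ N ≥ ln(6.93) / ln α = 1.936 / 0.3453 = 5.61.
Rounding up, N = 6 stages.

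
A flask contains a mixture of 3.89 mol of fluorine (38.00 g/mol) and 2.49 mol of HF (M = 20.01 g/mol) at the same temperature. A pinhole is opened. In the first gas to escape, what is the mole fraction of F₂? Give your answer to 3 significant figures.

0.531

The effusion rate of species i is ∝ p_i/√M_i ∝ n_i/√M_i.
So x_F₂ in the escaping gas = (n_F₂/√M_F₂) / Σ(n_i/√M_i)
= (3.89/√38.00) / (3.89/√38.00 + 2.49/√20.01) = 0.6310/(0.6310 + 0.5566) = 0.531.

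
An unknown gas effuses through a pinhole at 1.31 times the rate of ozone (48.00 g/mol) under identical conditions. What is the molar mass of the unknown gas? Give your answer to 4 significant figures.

Since effusion rate ∝ 1/√M, rate_X/rate_O₃ = √(M_O₃/M_X).
1.31 = √(48.00/M_X)
M_X = 48.00 / 1.31² = 48.00 / 1.716 = 27.97 g/mol

27.97 g/mol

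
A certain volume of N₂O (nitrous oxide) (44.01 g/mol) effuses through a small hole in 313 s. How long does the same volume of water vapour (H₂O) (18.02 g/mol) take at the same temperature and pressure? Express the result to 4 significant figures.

From Graham's law, t_H₂O/t_N₂O = √(M_H₂O/M_N₂O) = √(18.02/44.01) = √0.4095 = 0.6399.
So the time for H₂O is 313 × 0.6399 = 200.3 s.

200.3 s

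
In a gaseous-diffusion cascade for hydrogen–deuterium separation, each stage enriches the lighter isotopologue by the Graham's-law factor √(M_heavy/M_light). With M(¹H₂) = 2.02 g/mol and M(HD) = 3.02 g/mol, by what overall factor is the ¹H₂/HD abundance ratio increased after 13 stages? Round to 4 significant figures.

After 13 stages the ratio has grown by (√(3.02/2.02))^13 = (3.02/2.02)^(13/2).
= 1.49505^(13/2) = 13.65.

13.65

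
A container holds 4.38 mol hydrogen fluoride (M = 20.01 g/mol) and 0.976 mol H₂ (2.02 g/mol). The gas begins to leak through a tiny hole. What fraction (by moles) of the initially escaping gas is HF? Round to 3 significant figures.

Each component's effusion rate ∝ (its partial pressure)·(1/√M) ∝ n_i/√M_i.
Mole fraction of HF in the effusate = (n_HF/√M_HF) / (n_HF/√M_HF + n_H₂/√M_H₂)
= (4.38/√20.01) / (4.38/√20.01 + 0.976/√2.02) = 0.9792/(0.9792 + 0.6867) = 0.588.

0.588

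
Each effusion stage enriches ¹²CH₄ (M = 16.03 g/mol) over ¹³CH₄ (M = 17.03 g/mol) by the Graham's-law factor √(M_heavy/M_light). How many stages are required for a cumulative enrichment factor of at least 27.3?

110

With α = √(17.03/16.03) per stage, ln α = ½ ln(1.06238) = 0.03026.
Need α^N ≥ 27.3 ⇒ N ≥ ln(27.3) / ln α = 3.307 / 0.03026 = 109.29.
Minimum whole number of stages: N = 110.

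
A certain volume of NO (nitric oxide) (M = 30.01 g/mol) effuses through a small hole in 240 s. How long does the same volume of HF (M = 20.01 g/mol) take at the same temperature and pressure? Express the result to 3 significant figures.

196 s

Since effusion rate ∝ 1/√M, t_HF/t_NO = √(M_HF/M_NO) = √(20.01/30.01) = √0.6668 = 0.8166.
So the time for HF is 240 × 0.8166 = 196 s.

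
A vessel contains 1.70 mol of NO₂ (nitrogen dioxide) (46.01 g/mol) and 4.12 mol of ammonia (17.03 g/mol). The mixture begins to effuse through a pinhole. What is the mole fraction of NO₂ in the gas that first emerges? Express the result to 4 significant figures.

Effusion rate of each component ∝ n_i/√M_i (partial pressure × 1/√M).
So x_NO₂ in the escaping gas = (n_NO₂/√M_NO₂) / Σ(n_i/√M_i)
= (1.70/√46.01) / (1.70/√46.01 + 4.12/√17.03) = 0.2506/(0.2506 + 0.9984) = 0.2007.

0.2007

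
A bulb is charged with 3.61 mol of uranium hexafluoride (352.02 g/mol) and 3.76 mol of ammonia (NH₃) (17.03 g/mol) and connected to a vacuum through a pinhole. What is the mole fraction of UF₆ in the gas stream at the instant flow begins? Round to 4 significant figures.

Effusion rate of each component ∝ n_i/√M_i (partial pressure × 1/√M).
x_UF₆(eff) = (n_UF₆/√M_UF₆) / (n_UF₆/√M_UF₆ + n_NH₃/√M_NH₃)
= (3.61/√352.02) / (3.61/√352.02 + 3.76/√17.03) = 0.1924/(0.1924 + 0.9111) = 0.1744.

0.1744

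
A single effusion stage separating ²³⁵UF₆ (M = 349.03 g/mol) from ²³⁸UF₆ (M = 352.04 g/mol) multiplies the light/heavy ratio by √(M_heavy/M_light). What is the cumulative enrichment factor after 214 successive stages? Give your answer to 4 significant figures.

2.506

The single-stage factor is √(M_heavy/M_light), so 214 stages give [√(352.04/349.03)]^214 = (352.04/349.03)^(214/2).
= 1.00862^107 = 2.506.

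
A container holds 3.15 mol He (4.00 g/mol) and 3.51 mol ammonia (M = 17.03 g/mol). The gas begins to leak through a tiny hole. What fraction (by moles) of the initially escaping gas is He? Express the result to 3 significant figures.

0.649

The effusion rate of species i is ∝ p_i/√M_i ∝ n_i/√M_i.
x_He(eff) = (n_He/√M_He) / (n_He/√M_He + n_NH₃/√M_NH₃)
= (3.15/√4.00) / (3.15/√4.00 + 3.51/√17.03) = 1.575/(1.575 + 0.8505) = 0.649.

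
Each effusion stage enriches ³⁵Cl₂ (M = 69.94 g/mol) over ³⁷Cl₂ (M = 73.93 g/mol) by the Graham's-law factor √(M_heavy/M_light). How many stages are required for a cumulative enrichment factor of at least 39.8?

133

Single-stage factor α = √(73.93/69.94), so ln α = ½ ln(1.05705) = 0.02774.
Need α^N ≥ 39.8 ⇒ N ≥ ln(39.8) / ln α = 3.684 / 0.02774 = 132.80.
Minimum whole number of stages: N = 133.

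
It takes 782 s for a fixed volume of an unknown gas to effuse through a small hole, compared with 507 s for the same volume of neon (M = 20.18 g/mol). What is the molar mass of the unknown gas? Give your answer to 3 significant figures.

48.0 g/mol

Since effusion rate ∝ 1/√M, t_X/t_Ne = √(M_X/M_Ne).
782/507 = 1.542 = √(M_X/20.18)
M_X = 20.18 × 1.542² = 20.18 × 2.379 = 48.0 g/mol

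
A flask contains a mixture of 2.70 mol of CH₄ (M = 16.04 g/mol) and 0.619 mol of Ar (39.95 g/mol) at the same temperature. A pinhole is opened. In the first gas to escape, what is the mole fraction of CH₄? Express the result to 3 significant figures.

0.873

The effusion rate of species i is ∝ p_i/√M_i ∝ n_i/√M_i.
So x_CH₄ in the escaping gas = (n_CH₄/√M_CH₄) / Σ(n_i/√M_i)
= (2.70/√16.04) / (2.70/√16.04 + 0.619/√39.95) = 0.6742/(0.6742 + 0.09793) = 0.873.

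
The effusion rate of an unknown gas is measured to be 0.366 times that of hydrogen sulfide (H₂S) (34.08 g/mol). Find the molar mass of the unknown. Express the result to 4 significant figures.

254.4 g/mol

Using Graham's law: rate_X/rate_H₂S = √(M_H₂S/M_X).
0.366 = √(34.08/M_X)
M_X = 34.08 / 0.366² = 34.08 / 0.1340 = 254.4 g/mol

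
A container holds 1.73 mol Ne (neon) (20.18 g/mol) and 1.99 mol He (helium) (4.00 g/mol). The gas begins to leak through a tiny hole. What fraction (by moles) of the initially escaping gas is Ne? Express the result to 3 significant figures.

The effusion rate of species i is ∝ p_i/√M_i ∝ n_i/√M_i.
x_Ne(eff) = (n_Ne/√M_Ne) / (n_Ne/√M_Ne + n_He/√M_He)
= (1.73/√20.18) / (1.73/√20.18 + 1.99/√4.00) = 0.3851/(0.3851 + 0.9950) = 0.279.

0.279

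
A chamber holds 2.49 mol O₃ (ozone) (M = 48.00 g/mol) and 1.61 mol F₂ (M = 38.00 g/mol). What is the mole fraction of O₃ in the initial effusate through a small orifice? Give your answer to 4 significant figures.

0.5791

The effusion rate of species i is ∝ p_i/√M_i ∝ n_i/√M_i.
x_O₃(eff) = (n_O₃/√M_O₃) / (n_O₃/√M_O₃ + n_F₂/√M_F₂)
= (2.49/√48.00) / (2.49/√48.00 + 1.61/√38.00) = 0.3594/(0.3594 + 0.2612) = 0.5791.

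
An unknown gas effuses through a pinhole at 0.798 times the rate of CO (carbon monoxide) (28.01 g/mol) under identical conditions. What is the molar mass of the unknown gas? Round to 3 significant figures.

Graham's law gives rate_X/rate_CO = √(M_CO/M_X).
0.798 = √(28.01/M_X)
M_X = 28.01 / 0.798² = 28.01 / 0.6368 = 44.0 g/mol

44.0 g/mol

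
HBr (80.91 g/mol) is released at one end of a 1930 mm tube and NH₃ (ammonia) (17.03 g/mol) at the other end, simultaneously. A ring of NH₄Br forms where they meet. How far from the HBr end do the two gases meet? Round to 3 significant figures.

Graham's law gives d_HBr/d_NH₃ = rate_HBr/rate_NH₃ = √(M_NH₃/M_HBr) = √(17.03/80.91) = 0.4588.
With d_HBr + d_NH₃ = 1930 mm, d_NH₃ = 1930/(1 + 0.4588) = 1323 mm.
d_HBr = 1930 − 1323 = 607 mm.

607 mm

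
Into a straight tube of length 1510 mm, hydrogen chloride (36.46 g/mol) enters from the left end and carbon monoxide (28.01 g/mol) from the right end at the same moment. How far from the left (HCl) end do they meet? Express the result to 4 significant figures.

705.3 mm

Graham's law gives d_HCl/d_CO = rate_HCl/rate_CO = √(M_CO/M_HCl) = √(28.01/36.46) = 0.8765.
With d_HCl + d_CO = 1510 mm, d_CO = 1510/(1 + 0.8765) = 804.7 mm.
d_HCl = 1510 − 804.7 = 705.3 mm.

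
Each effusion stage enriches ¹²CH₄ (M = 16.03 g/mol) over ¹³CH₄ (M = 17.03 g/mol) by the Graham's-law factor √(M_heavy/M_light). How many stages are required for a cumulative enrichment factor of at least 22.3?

Single-stage factor α = √(17.03/16.03), so ln α = ½ ln(1.06238) = 0.03026.
Need α^N ≥ 22.3 ⇒ N ≥ ln(22.3) / ln α = 3.105 / 0.03026 = 102.61.
Minimum whole number of stages: N = 103.

103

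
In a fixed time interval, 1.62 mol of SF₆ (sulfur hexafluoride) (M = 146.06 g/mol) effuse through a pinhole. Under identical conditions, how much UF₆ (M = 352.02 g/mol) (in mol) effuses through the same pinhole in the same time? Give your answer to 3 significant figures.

1.04 mol

Using Graham's law: rate_UF₆/rate_SF₆ = √(M_SF₆/M_UF₆) = √(146.06/352.02) = √0.4149 = 0.6441.
So the amount for UF₆ is 1.62 × 0.6441 = 1.04 mol.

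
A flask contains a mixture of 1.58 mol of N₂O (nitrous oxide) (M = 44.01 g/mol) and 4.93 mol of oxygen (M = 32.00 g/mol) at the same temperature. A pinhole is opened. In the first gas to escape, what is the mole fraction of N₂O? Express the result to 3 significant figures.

0.215

The effusion rate of species i is ∝ p_i/√M_i ∝ n_i/√M_i.
Mole fraction of N₂O in the effusate = (n_N₂O/√M_N₂O) / (n_N₂O/√M_N₂O + n_O₂/√M_O₂)
= (1.58/√44.01) / (1.58/√44.01 + 4.93/√32.00) = 0.2382/(0.2382 + 0.8715) = 0.215.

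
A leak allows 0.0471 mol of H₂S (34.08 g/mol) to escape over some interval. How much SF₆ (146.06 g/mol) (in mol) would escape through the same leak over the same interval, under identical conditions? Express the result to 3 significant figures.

Graham's law gives rate_SF₆/rate_H₂S = √(M_H₂S/M_SF₆) = √(34.08/146.06) = √0.2333 = 0.4830.
So the amount for SF₆ is 0.0471 × 0.4830 = 0.0228 mol.

0.0228 mol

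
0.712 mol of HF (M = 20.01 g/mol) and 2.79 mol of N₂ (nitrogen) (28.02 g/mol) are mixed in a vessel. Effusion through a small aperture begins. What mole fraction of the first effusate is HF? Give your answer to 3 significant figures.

0.232

Rate_i ∝ x_i/√M_i (Graham's law weighted by mole fraction), so the effusate composition follows n_i/√M_i.
So x_HF in the escaping gas = (n_HF/√M_HF) / Σ(n_i/√M_i)
= (0.712/√20.01) / (0.712/√20.01 + 2.79/√28.02) = 0.1592/(0.1592 + 0.5271) = 0.232.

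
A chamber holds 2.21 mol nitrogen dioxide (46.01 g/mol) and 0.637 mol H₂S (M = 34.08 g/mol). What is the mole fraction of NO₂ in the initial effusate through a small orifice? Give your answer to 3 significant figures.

The effusion rate of species i is ∝ p_i/√M_i ∝ n_i/√M_i.
So x_NO₂ in the escaping gas = (n_NO₂/√M_NO₂) / Σ(n_i/√M_i)
= (2.21/√46.01) / (2.21/√46.01 + 0.637/√34.08) = 0.3258/(0.3258 + 0.1091) = 0.749.

0.749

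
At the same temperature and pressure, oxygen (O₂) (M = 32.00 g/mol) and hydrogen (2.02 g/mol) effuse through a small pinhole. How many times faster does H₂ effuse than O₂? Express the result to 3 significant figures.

3.98

From Graham's law, rate_H₂/rate_O₂ = √(M_O₂/M_H₂) = √(32.00/2.02) = √15.84 = 3.98.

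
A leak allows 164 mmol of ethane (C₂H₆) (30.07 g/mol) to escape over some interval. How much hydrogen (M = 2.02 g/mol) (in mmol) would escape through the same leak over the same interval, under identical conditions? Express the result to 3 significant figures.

Using Graham's law: rate_H₂/rate_C₂H₆ = √(M_C₂H₆/M_H₂) = √(30.07/2.02) = √14.89 = 3.858.
So the amount for H₂ is 164 × 3.858 = 633 mmol.

633 mmol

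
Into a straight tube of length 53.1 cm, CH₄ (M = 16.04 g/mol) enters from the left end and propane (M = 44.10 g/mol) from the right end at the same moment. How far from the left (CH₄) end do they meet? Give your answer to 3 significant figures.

33.1 cm

The fronts meet when d_CH₄ + d_C₃H₈ = L with d_CH₄/d_C₃H₈ = √(M_C₃H₈/M_CH₄) (Graham's law). Here √(M_C₃H₈/M_CH₄) = √(44.10/16.04) = 1.658.
With d_CH₄ + d_C₃H₈ = 53.1 cm, d_C₃H₈ = 53.1/(1 + 1.658) = 19.98 cm.
d_CH₄ = 53.1 − 19.98 = 33.1 cm.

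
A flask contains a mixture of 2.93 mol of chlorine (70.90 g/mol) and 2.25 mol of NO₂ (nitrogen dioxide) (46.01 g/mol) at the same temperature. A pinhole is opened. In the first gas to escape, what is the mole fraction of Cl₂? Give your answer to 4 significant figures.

0.5120

The effusion rate of species i is ∝ p_i/√M_i ∝ n_i/√M_i.
So x_Cl₂ in the escaping gas = (n_Cl₂/√M_Cl₂) / Σ(n_i/√M_i)
= (2.93/√70.90) / (2.93/√70.90 + 2.25/√46.01) = 0.3480/(0.3480 + 0.3317) = 0.5120.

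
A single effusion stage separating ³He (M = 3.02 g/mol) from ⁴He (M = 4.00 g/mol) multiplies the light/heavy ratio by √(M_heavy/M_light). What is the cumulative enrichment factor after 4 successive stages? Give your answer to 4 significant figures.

1.754

Overall factor = α^4 with α = √(4.00/3.02), i.e. (4.00/3.02)^(4/2).
= 1.32450^2 = 1.754.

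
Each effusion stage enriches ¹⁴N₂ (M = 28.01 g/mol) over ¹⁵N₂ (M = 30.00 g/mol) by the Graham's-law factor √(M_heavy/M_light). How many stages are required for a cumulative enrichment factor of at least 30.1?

Single-stage factor α = √(30.00/28.01), so ln α = ½ ln(1.07105) = 0.03432.
Need α^N ≥ 30.1 ⇒ N ≥ ln(30.1) / ln α = 3.405 / 0.03432 = 99.21.
So at least 100 stages are needed.

100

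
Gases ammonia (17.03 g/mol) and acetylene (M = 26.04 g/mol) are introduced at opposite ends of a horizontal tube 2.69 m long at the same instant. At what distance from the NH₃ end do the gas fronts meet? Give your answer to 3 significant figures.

1.49 m

The fronts meet when d_NH₃ + d_C₂H₂ = L with d_NH₃/d_C₂H₂ = √(M_C₂H₂/M_NH₃) (Graham's law). Here √(M_C₂H₂/M_NH₃) = √(26.04/17.03) = 1.237.
With d_NH₃ + d_C₂H₂ = 2.69 m, d_C₂H₂ = 2.69/(1 + 1.237) = 1.203 m.
d_NH₃ = 2.69 − 1.203 = 1.49 m.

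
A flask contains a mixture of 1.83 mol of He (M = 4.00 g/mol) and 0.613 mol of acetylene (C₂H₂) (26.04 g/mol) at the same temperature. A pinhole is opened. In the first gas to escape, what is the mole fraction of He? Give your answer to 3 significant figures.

0.884

Each component's effusion rate ∝ (its partial pressure)·(1/√M) ∝ n_i/√M_i.
x_He(eff) = (n_He/√M_He) / (n_He/√M_He + n_C₂H₂/√M_C₂H₂)
= (1.83/√4.00) / (1.83/√4.00 + 0.613/√26.04) = 0.9150/(0.9150 + 0.1201) = 0.884.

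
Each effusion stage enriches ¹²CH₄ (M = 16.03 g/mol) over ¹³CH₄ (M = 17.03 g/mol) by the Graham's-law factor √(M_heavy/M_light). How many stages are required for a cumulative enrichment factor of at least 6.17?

61

Per stage α = (17.03/16.03)^(1/2) = 1.06238^0.5, giving ln α = 0.03026.
Need α^N ≥ 6.17 ⇒ N ≥ ln(6.17) / ln α = 1.820 / 0.03026 = 60.14.
Minimum whole number of stages: N = 61.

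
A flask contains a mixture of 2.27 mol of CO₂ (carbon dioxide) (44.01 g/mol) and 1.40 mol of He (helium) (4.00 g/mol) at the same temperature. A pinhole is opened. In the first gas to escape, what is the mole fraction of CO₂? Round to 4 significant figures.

Rate_i ∝ x_i/√M_i (Graham's law weighted by mole fraction), so the effusate composition follows n_i/√M_i.
So x_CO₂ in the escaping gas = (n_CO₂/√M_CO₂) / Σ(n_i/√M_i)
= (2.27/√44.01) / (2.27/√44.01 + 1.40/√4.00) = 0.3422/(0.3422 + 0.7000) = 0.3283.

0.3283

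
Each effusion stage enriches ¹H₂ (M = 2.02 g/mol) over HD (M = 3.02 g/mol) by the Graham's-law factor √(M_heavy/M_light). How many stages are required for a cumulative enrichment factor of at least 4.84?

With α = √(3.02/2.02) per stage, ln α = ½ ln(1.49505) = 0.2011.
Need α^N ≥ 4.84 ⇒ N ≥ ln(4.84) / ln α = 1.577 / 0.2011 = 7.84.
So at least 8 stages are needed.

8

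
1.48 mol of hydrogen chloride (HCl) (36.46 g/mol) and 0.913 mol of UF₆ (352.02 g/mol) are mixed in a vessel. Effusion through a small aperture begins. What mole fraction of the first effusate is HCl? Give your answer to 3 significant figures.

Rate_i ∝ x_i/√M_i (Graham's law weighted by mole fraction), so the effusate composition follows n_i/√M_i.
x_HCl(eff) = (n_HCl/√M_HCl) / (n_HCl/√M_HCl + n_UF₆/√M_UF₆)
= (1.48/√36.46) / (1.48/√36.46 + 0.913/√352.02) = 0.2451/(0.2451 + 0.04866) = 0.834.

0.834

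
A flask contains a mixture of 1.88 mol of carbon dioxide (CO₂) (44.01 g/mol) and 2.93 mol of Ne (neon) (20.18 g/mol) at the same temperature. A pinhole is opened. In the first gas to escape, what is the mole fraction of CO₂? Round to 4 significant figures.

The effusion rate of species i is ∝ p_i/√M_i ∝ n_i/√M_i.
So x_CO₂ in the escaping gas = (n_CO₂/√M_CO₂) / Σ(n_i/√M_i)
= (1.88/√44.01) / (1.88/√44.01 + 2.93/√20.18) = 0.2834/(0.2834 + 0.6522) = 0.3029.

0.3029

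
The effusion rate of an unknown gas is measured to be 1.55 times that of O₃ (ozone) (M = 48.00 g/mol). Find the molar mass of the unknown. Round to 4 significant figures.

19.98 g/mol

Using Graham's law: rate_X/rate_O₃ = √(M_O₃/M_X).
1.55 = √(48.00/M_X)
M_X = 48.00 / 1.55² = 48.00 / 2.403 = 19.98 g/mol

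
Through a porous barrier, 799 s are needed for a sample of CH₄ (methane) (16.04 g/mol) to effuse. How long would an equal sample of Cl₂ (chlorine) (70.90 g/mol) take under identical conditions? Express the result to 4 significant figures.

1680 s

Since effusion rate ∝ 1/√M, t_Cl₂/t_CH₄ = √(M_Cl₂/M_CH₄) = √(70.90/16.04) = √4.420 = 2.102.
So the time for Cl₂ is 799 × 2.102 = 1680 s.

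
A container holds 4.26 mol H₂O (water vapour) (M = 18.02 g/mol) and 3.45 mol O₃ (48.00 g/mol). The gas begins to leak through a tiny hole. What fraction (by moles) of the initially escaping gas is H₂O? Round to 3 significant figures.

0.668

Each component's effusion rate ∝ (its partial pressure)·(1/√M) ∝ n_i/√M_i.
Mole fraction of H₂O in the effusate = (n_H₂O/√M_H₂O) / (n_H₂O/√M_H₂O + n_O₃/√M_O₃)
= (4.26/√18.02) / (4.26/√18.02 + 3.45/√48.00) = 1.004/(1.004 + 0.4980) = 0.668.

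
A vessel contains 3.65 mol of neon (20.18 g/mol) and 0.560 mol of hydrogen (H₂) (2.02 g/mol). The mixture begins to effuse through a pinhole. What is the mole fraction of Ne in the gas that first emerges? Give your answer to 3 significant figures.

Rate_i ∝ x_i/√M_i (Graham's law weighted by mole fraction), so the effusate composition follows n_i/√M_i.
x_Ne(eff) = (n_Ne/√M_Ne) / (n_Ne/√M_Ne + n_H₂/√M_H₂)
= (3.65/√20.18) / (3.65/√20.18 + 0.560/√2.02) = 0.8125/(0.8125 + 0.3940) = 0.673.

0.673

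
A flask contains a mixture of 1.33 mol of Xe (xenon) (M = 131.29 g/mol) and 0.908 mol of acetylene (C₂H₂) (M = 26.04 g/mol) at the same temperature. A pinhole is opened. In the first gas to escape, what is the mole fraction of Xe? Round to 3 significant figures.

0.395

The effusion rate of species i is ∝ p_i/√M_i ∝ n_i/√M_i.
Mole fraction of Xe in the effusate = (n_Xe/√M_Xe) / (n_Xe/√M_Xe + n_C₂H₂/√M_C₂H₂)
= (1.33/√131.29) / (1.33/√131.29 + 0.908/√26.04) = 0.1161/(0.1161 + 0.1779) = 0.395.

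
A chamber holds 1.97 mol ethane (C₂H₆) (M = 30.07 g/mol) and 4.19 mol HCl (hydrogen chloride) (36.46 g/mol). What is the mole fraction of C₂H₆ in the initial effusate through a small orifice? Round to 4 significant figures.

Each component's effusion rate ∝ (its partial pressure)·(1/√M) ∝ n_i/√M_i.
x_C₂H₆(eff) = (n_C₂H₆/√M_C₂H₆) / (n_C₂H₆/√M_C₂H₆ + n_HCl/√M_HCl)
= (1.97/√30.07) / (1.97/√30.07 + 4.19/√36.46) = 0.3593/(0.3593 + 0.6939) = 0.3411.

0.3411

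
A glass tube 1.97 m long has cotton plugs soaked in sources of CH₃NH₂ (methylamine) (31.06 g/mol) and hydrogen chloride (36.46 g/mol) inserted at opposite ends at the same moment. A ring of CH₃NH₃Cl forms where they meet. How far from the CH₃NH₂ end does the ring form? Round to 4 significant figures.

The fronts meet when d_CH₃NH₂ + d_HCl = L with d_CH₃NH₂/d_HCl = √(M_HCl/M_CH₃NH₂) (Graham's law). Here √(M_HCl/M_CH₃NH₂) = √(36.46/31.06) = 1.083.
With d_CH₃NH₂ + d_HCl = 1.97 m, d_HCl = 1.97/(1 + 1.083) = 0.9455 m.
d_CH₃NH₂ = 1.97 − 0.9455 = 1.024 m.

1.024 m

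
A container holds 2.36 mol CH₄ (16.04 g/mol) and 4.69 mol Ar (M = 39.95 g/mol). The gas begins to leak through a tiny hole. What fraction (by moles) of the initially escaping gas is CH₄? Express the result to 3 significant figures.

Rate_i ∝ x_i/√M_i (Graham's law weighted by mole fraction), so the effusate composition follows n_i/√M_i.
So x_CH₄ in the escaping gas = (n_CH₄/√M_CH₄) / Σ(n_i/√M_i)
= (2.36/√16.04) / (2.36/√16.04 + 4.69/√39.95) = 0.5893/(0.5893 + 0.7420) = 0.443.

0.443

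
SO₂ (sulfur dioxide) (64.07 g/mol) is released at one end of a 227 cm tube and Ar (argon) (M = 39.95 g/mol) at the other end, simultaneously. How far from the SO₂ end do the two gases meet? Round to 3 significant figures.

100 cm

The fronts meet when d_SO₂ + d_Ar = L with d_SO₂/d_Ar = √(M_Ar/M_SO₂) (Graham's law). Here √(M_Ar/M_SO₂) = √(39.95/64.07) = 0.7896.
With d_SO₂ + d_Ar = 227 cm, d_Ar = 227/(1 + 0.7896) = 126.8 cm.
d_SO₂ = 227 − 126.8 = 100 cm.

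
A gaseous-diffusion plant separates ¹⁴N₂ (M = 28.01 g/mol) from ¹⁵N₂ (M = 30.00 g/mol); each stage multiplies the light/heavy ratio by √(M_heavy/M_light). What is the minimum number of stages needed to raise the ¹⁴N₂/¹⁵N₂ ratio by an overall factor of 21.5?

Per stage α = (30.00/28.01)^(1/2) = 1.07105^0.5, giving ln α = 0.03432.
Need α^N ≥ 21.5 ⇒ N ≥ ln(21.5) / ln α = 3.068 / 0.03432 = 89.40.
So at least 90 stages are needed.

90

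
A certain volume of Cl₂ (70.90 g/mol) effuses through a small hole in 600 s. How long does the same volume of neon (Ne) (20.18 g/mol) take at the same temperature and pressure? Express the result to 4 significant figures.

From Graham's law, t_Ne/t_Cl₂ = √(M_Ne/M_Cl₂) = √(20.18/70.90) = √0.2846 = 0.5335.
So the time for Ne is 600 × 0.5335 = 320.1 s.

320.1 s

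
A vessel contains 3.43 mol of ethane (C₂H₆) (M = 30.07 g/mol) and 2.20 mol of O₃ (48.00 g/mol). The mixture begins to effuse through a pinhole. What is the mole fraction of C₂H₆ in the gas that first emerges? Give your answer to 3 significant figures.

0.663

The effusion rate of species i is ∝ p_i/√M_i ∝ n_i/√M_i.
x_C₂H₆(eff) = (n_C₂H₆/√M_C₂H₆) / (n_C₂H₆/√M_C₂H₆ + n_O₃/√M_O₃)
= (3.43/√30.07) / (3.43/√30.07 + 2.20/√48.00) = 0.6255/(0.6255 + 0.3175) = 0.663.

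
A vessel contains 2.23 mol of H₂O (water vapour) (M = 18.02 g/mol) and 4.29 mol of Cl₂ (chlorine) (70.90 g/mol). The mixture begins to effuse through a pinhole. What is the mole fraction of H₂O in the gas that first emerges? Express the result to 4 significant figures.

Rate_i ∝ x_i/√M_i (Graham's law weighted by mole fraction), so the effusate composition follows n_i/√M_i.
x_H₂O(eff) = (n_H₂O/√M_H₂O) / (n_H₂O/√M_H₂O + n_Cl₂/√M_Cl₂)
= (2.23/√18.02) / (2.23/√18.02 + 4.29/√70.90) = 0.5253/(0.5253 + 0.5095) = 0.5077.

0.5077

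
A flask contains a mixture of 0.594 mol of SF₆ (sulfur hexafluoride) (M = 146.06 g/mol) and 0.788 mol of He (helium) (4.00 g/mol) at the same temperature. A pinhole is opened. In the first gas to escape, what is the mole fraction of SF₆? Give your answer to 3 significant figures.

Each component's effusion rate ∝ (its partial pressure)·(1/√M) ∝ n_i/√M_i.
x_SF₆(eff) = (n_SF₆/√M_SF₆) / (n_SF₆/√M_SF₆ + n_He/√M_He)
= (0.594/√146.06) / (0.594/√146.06 + 0.788/√4.00) = 0.04915/(0.04915 + 0.3940) = 0.111.

0.111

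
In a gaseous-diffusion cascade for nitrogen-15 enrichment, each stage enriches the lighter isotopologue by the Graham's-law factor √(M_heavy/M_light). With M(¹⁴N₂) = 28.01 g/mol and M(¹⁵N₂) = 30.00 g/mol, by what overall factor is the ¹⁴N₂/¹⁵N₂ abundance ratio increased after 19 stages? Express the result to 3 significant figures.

1.92

Each stage multiplies the ratio by α = √(30.00/28.01), so after 19 stages the overall factor is α^19 = (30.00/28.01)^(19/2).
= 1.07105^(19/2) = 1.92.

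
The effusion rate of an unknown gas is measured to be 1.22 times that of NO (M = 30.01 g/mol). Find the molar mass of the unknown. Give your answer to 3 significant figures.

20.2 g/mol

Graham's law gives rate_X/rate_NO = √(M_NO/M_X).
1.22 = √(30.01/M_X)
M_X = 30.01 / 1.22² = 30.01 / 1.488 = 20.2 g/mol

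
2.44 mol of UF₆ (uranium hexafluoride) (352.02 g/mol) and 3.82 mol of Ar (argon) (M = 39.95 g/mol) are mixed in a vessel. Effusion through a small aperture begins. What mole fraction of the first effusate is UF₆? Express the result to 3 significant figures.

The effusion rate of species i is ∝ p_i/√M_i ∝ n_i/√M_i.
So x_UF₆ in the escaping gas = (n_UF₆/√M_UF₆) / Σ(n_i/√M_i)
= (2.44/√352.02) / (2.44/√352.02 + 3.82/√39.95) = 0.1300/(0.1300 + 0.6044) = 0.177.

0.177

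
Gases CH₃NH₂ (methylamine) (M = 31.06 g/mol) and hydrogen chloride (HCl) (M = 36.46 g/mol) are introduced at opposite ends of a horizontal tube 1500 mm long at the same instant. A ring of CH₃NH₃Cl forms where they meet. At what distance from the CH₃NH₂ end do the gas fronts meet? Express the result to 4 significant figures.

780.0 mm

Graham's law gives d_CH₃NH₂/d_HCl = rate_CH₃NH₂/rate_HCl = √(M_HCl/M_CH₃NH₂) = √(36.46/31.06) = 1.083.
With d_CH₃NH₂ + d_HCl = 1500 mm, d_HCl = 1500/(1 + 1.083) = 720.0 mm.
d_CH₃NH₂ = 1500 − 720.0 = 780.0 mm.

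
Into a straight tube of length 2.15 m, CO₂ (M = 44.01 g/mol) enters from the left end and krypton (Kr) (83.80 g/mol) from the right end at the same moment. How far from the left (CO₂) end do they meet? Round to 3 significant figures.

1.25 m

Graham's law gives d_CO₂/d_Kr = rate_CO₂/rate_Kr = √(M_Kr/M_CO₂) = √(83.80/44.01) = 1.380.
With d_CO₂ + d_Kr = 2.15 m, d_Kr = 2.15/(1 + 1.380) = 0.9034 m.
d_CO₂ = 2.15 − 0.9034 = 1.25 m.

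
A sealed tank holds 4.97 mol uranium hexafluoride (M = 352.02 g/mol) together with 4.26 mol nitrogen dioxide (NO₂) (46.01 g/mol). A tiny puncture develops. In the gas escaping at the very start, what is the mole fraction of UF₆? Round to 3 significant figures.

0.297

Each component's effusion rate ∝ (its partial pressure)·(1/√M) ∝ n_i/√M_i.
x_UF₆(eff) = (n_UF₆/√M_UF₆) / (n_UF₆/√M_UF₆ + n_NO₂/√M_NO₂)
= (4.97/√352.02) / (4.97/√352.02 + 4.26/√46.01) = 0.2649/(0.2649 + 0.6280) = 0.297.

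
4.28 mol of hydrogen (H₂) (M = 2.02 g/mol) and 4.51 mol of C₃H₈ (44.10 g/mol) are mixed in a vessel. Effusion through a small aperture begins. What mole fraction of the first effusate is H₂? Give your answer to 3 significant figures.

0.816

Rate_i ∝ x_i/√M_i (Graham's law weighted by mole fraction), so the effusate composition follows n_i/√M_i.
So x_H₂ in the escaping gas = (n_H₂/√M_H₂) / Σ(n_i/√M_i)
= (4.28/√2.02) / (4.28/√2.02 + 4.51/√44.10) = 3.011/(3.011 + 0.6791) = 0.816.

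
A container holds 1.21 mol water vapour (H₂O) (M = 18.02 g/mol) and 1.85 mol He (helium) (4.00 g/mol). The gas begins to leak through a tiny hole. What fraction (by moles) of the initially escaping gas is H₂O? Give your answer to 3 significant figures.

0.236

Effusion rate of each component ∝ n_i/√M_i (partial pressure × 1/√M).
x_H₂O(eff) = (n_H₂O/√M_H₂O) / (n_H₂O/√M_H₂O + n_He/√M_He)
= (1.21/√18.02) / (1.21/√18.02 + 1.85/√4.00) = 0.2850/(0.2850 + 0.9250) = 0.236.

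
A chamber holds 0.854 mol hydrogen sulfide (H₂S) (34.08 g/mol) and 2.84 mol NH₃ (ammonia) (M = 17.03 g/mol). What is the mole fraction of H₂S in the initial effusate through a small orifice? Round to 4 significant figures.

Effusion rate of each component ∝ n_i/√M_i (partial pressure × 1/√M).
So x_H₂S in the escaping gas = (n_H₂S/√M_H₂S) / Σ(n_i/√M_i)
= (0.854/√34.08) / (0.854/√34.08 + 2.84/√17.03) = 0.1463/(0.1463 + 0.6882) = 0.1753.

0.1753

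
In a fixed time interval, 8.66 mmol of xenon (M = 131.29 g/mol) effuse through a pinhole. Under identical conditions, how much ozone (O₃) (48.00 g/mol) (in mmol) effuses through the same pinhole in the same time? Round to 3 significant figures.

Graham's law gives rate_O₃/rate_Xe = √(M_Xe/M_O₃) = √(131.29/48.00) = √2.735 = 1.654.
So the amount for O₃ is 8.66 × 1.654 = 14.3 mmol.

14.3 mmol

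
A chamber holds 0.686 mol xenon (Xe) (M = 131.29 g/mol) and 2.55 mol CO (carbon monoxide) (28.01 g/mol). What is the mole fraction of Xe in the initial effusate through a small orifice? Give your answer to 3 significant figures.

Rate_i ∝ x_i/√M_i (Graham's law weighted by mole fraction), so the effusate composition follows n_i/√M_i.
Mole fraction of Xe in the effusate = (n_Xe/√M_Xe) / (n_Xe/√M_Xe + n_CO/√M_CO)
= (0.686/√131.29) / (0.686/√131.29 + 2.55/√28.01) = 0.05987/(0.05987 + 0.4818) = 0.111.

0.111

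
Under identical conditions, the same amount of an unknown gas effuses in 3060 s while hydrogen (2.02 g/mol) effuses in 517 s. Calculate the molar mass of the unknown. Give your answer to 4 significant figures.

70.76 g/mol

Using Graham's law: t_X/t_H₂ = √(M_X/M_H₂).
3060/517 = 5.919 = √(M_X/2.02)
M_X = 2.02 × 5.919² = 2.02 × 35.03 = 70.76 g/mol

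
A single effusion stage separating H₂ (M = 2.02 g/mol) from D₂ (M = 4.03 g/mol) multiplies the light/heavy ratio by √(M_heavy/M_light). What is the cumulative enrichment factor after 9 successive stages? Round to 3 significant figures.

Overall factor = α^9 with α = √(4.03/2.02), i.e. (4.03/2.02)^(9/2).
= 1.99505^(9/2) = 22.4.

22.4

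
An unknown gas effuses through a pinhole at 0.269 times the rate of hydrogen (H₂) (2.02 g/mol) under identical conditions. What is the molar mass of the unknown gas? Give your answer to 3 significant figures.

From Graham's law, rate_X/rate_H₂ = √(M_H₂/M_X).
0.269 = √(2.02/M_X)
M_X = 2.02 / 0.269² = 2.02 / 0.07236 = 27.9 g/mol

27.9 g/mol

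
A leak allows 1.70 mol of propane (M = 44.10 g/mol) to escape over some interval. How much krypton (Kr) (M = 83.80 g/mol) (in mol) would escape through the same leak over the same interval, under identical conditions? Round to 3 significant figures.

1.23 mol

Since effusion rate ∝ 1/√M, rate_Kr/rate_C₃H₈ = √(M_C₃H₈/M_Kr) = √(44.10/83.80) = √0.5263 = 0.7254.
So the amount for Kr is 1.70 × 0.7254 = 1.23 mol.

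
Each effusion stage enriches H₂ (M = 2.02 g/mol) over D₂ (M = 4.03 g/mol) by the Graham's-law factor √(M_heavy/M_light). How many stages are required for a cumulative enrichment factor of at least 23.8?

Per stage α = (4.03/2.02)^(1/2) = 1.99505^0.5, giving ln α = 0.3453.
Need α^N ≥ 23.8 ⇒ N ≥ ln(23.8) / ln α = 3.170 / 0.3453 = 9.18.
So at least 10 stages are needed.

10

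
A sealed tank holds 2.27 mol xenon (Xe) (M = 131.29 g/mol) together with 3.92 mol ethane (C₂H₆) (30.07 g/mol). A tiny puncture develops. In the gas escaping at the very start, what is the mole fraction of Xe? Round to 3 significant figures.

Effusion rate of each component ∝ n_i/√M_i (partial pressure × 1/√M).
So x_Xe in the escaping gas = (n_Xe/√M_Xe) / Σ(n_i/√M_i)
= (2.27/√131.29) / (2.27/√131.29 + 3.92/√30.07) = 0.1981/(0.1981 + 0.7149) = 0.217.

0.217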